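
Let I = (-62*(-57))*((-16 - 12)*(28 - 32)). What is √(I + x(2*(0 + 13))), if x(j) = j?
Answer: √395834 ≈ 629.15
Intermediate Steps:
I = 395808 (I = 3534*(-28*(-4)) = 3534*112 = 395808)
√(I + x(2*(0 + 13))) = √(395808 + 2*(0 + 13)) = √(395808 + 2*13) = √(395808 + 26) = √395834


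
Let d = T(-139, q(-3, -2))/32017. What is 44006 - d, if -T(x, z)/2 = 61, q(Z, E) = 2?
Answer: 1408940224/32017 ≈ 44006.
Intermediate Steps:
T(x, z) = -122 (T(x, z) = -2*61 = -122)
d = -122/32017 ≈ -0.0038105
44006 - d = 44006 - 1*(-122/32017) = 44006 + 122/32017 = 1408940224/32017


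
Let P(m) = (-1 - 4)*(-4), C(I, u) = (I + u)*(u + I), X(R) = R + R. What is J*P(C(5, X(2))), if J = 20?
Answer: 400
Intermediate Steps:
X(R) = 2*R
C(I, u) = (I + u)² (C(I, u) = (I + u)*(I + u) = (I + u)²)
P(m) = 20 (P(m) = -5*(-4) = 20)
J*P(C(5, X(2))) = 20*20 = 400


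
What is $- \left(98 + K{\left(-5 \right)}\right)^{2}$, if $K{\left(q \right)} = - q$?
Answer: $-10609$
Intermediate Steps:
$- \left(98 + K{\left(-5 \right)}\right)^{2} = - \left(98 - -5\right)^{2} = - \left(98 + 5\right)^{2} = - 103^{2} = \left(-1\right) 10609 = -10609$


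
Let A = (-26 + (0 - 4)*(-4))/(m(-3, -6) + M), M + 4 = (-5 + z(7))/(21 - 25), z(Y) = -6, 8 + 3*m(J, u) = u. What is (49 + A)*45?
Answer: 161955/71 ≈ 2281.1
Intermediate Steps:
m(J, u) = -8/3 + u/3
M = -5/4 (M = -4 + (-5 - 6)/(21 - 25) = -4 - 11/(-4) = -4 - 11*(-1/4) = -4 + 11/4 = -5/4 ≈ -1.2500)
A = 120/71 (A = (-26 + (0 - 4)*(-4))/((-8/3 + (1/3)*(-6)) - 5/4) = (-26 - 4*(-4))/((-8/3 - 2) - 5/4) = (-26 + 16)/(-14/3 - 5/4) = -10/(-71/12) = -10*(-12/71) = 120/71 ≈ 1.6901)
(49 + A)*45 = (49 + 120/71)*45 = (3599/71)*45 = 161955/71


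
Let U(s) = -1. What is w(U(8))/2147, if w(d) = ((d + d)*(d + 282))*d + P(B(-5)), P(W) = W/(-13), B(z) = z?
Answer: 7311/27911 ≈ 0.26194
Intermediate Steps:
P(W) = -W/13 (P(W) = W*(-1/13) = -W/13)
w(d) = 5/13 + 2*d²*(282 + d) (w(d) = ((d + d)*(d + 282))*d - 1/13*(-5) = ((2*d)*(282 + d))*d + 5/13 = (2*d*(282 + d))*d + 5/13 = 2*d²*(282 + d) + 5/13 = 5/13 + 2*d²*(282 + d))
w(U(8))/2147 = (5/13 + 2*(-1)³ + 564*(-1)²)/2147 = (5/13 + 2*(-1) + 564*1)*(1/2147) = (5/13 - 2 + 564)*(1/2147) = (7311/13)*(1/2147) = 7311/27911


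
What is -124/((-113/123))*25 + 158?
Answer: 399154/113 ≈ 3532.3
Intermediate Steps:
-124/((-113/123))*25 + 158 = -124/((-113*1/123))*25 + 158 = -124/(-113/123)*25 + 158 = -124*(-123/113)*25 + 158 = (15252/113)*25 + 158 = 381300/113 + 158 = 399154/113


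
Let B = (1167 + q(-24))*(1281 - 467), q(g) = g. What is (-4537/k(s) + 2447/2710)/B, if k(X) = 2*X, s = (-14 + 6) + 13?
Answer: -61354/126069471 ≈ -0.00048667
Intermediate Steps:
s = 5 (s = -8 + 13 = 5)
B = 930402 (B = (1167 - 24)*(1281 - 467) = 1143*814 = 930402)
(-4537/k(s) + 2447/2710)/B = (-4537/(2*5) + 2447/2710)/930402 = (-4537/10 + 2447*(1/2710))*(1/930402) = (-4537*⅒ + 2447/2710)*(1/930402) = (-4537/10 + 2447/2710)*(1/930402) = -122708/271*1/930402 = -61354/126069471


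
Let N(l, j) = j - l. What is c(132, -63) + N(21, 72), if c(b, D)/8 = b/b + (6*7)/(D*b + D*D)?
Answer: 12197/207 ≈ 58.923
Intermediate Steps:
c(b, D) = 8 + 336/(D**2 + D*b) (c(b, D) = 8*(b/b + (6*7)/(D*b + D*D)) = 8*(1 + 42/(D*b + D**2)) = 8*(1 + 42/(D**2 + D*b)) = 8 + 336/(D**2 + D*b))
c(132, -63) + N(21, 72) = 8*(42 + (-63)**2 - 63*132)/(-63*(-63 + 132)) + (72 - 1*21) = 8*(-1/63)*(42 + 3969 - 8316)/69 + (72 - 21) = 8*(-1/63)*(1/69)*(-4305) + 51 = 1640/207 + 51 = 12197/207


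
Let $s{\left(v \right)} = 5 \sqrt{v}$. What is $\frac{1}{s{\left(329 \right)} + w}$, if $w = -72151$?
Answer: $- \frac{72151}{5205758576} - \frac{5 \sqrt{329}}{5205758576} \approx -1.3877 \cdot 10^{-5}$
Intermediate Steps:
$\frac{1}{s{\left(329 \right)} + w} = \frac{1}{5 \sqrt{329} - 72151} = \frac{1}{-72151 + 5 \sqrt{329}}$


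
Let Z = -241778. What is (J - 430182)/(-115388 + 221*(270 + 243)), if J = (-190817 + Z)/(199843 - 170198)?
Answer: 2550635597/11946935 ≈ 213.50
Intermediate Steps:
J = -86519/5929 (J = (-190817 - 241778)/(199843 - 170198) = -432595/29645 = -432595*1/29645 = -86519/5929 ≈ -14.593)
(J - 430182)/(-115388 + 221*(270 + 243)) = (-86519/5929 - 430182)/(-115388 + 221*(270 + 243)) = -2550635597/(5929*(-115388 + 221*513)) = -2550635597/(5929*(-115388 + 113373)) = -2550635597/5929/(-2015) = -2550635597/5929*(-1/2015) = 2550635597/11946935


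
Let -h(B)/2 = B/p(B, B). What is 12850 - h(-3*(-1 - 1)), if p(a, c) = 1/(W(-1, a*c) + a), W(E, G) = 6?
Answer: 12994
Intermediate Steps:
p(a, c) = 1/(6 + a)
h(B) = -2*B*(6 + B) (h(B) = -2*B/(1/(6 + B)) = -2*B*(6 + B))
12850 - h(-3*(-1 - 1)) = 12850 - (-2)*(-3*(-1 - 1))*(6 - 3*(-1 - 1)) = 12850 - (-2)*(-3*(-2))*(6 - 3*(-2)) = 12850 - (-2)*6*(6 + 6) = 12850 - (-2)*6*12 = 12850 - 1*(-144) = 12850 + 144 = 12994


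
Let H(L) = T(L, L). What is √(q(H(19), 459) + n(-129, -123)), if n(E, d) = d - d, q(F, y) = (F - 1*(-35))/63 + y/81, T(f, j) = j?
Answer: √2877/21 ≈ 2.5542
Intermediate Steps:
H(L) = L
q(F, y) = 5/9 + F/63 + y/81 (q(F, y) = (F + 35)*(1/63) + y*(1/81) = (35 + F)*(1/63) + y/81 = (5/9 + F/63) + y/81 = 5/9 + F/63 + y/81)
n(E, d) = 0
√(q(H(19), 459) + n(-129, -123)) = √((5/9 + (1/63)*19 + (1/81)*459) + 0) = √((5/9 + 19/63 + 17/3) + 0) = √(137/21 + 0) = √(137/21) = √2877/21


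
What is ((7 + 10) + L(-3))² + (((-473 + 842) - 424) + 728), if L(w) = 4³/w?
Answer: 6226/9 ≈ 691.78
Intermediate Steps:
L(w) = 64/w
((7 + 10) + L(-3))² + (((-473 + 842) - 424) + 728) = ((7 + 10) + 64/(-3))² + (((-473 + 842) - 424) + 728) = (17 + 64*(-⅓))² + ((369 - 424) + 728) = (17 - 64/3)² + (-55 + 728) = (-13/3)² + 673 = 169/9 + 673 = 6226/9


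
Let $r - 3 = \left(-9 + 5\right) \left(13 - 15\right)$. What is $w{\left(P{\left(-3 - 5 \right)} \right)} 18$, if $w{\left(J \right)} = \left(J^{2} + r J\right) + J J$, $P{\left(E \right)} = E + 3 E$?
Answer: $30528$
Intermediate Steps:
$r = 11$ ($r = 3 + \left(-9 + 5\right) \left(13 - 15\right) = 3 - -8 = 3 + 8 = 11$)
$P{\left(E \right)} = 4 E$
$w{\left(J \right)} = 2 J^{2} + 11 J$ ($w{\left(J \right)} = \left(J^{2} + 11 J\right) + J J = \left(J^{2} + 11 J\right) + J^{2} = 2 J^{2} + 11 J$)
$w{\left(P{\left(-3 - 5 \right)} \right)} 18 = 4 \left(-3 - 5\right) \left(11 + 2 \cdot 4 \left(-3 - 5\right)\right) 18 = 4 \left(-8\right) \left(11 + 2 \cdot 4 \left(-8\right)\right) 18 = - 32 \left(11 + 2 \left(-32\right)\right) 18 = - 32 \left(11 - 64\right) 18 = \left(-32\right) \left(-53\right) 18 = 1696 \cdot 18 = 30528$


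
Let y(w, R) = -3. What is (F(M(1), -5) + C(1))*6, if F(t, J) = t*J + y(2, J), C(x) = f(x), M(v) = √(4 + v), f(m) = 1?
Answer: -12 - 30*√5 ≈ -79.082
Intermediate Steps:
C(x) = 1
F(t, J) = -3 + J*t (F(t, J) = t*J - 3 = J*t - 3 = -3 + J*t)
(F(M(1), -5) + C(1))*6 = ((-3 - 5*√(4 + 1)) + 1)*6 = ((-3 - 5*√5) + 1)*6 = (-2 - 5*√5)*6 = -12 - 30*√5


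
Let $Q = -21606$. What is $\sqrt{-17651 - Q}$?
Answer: $\sqrt{3955} \approx 62.889$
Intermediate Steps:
$\sqrt{-17651 - Q} = \sqrt{-17651 - -21606} = \sqrt{-17651 + 21606} = \sqrt{3955}$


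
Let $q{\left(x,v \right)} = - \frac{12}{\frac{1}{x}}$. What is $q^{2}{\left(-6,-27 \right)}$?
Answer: $5184$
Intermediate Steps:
$q{\left(x,v \right)} = - 12 x$
$q^{2}{\left(-6,-27 \right)} = \left(\left(-12\right) \left(-6\right)\right)^{2} = 72^{2} = 5184$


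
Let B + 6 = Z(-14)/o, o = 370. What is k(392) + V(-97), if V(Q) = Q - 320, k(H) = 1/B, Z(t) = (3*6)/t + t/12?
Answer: -38939571/93343 ≈ -417.17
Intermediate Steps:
Z(t) = 18/t + t/12 (Z(t) = 18/t + t*(1/12) = 18/t + t/12)
B = -93343/15540 (B = -6 + (18/(-14) + (1/12)*(-14))/370 = -6 + (18*(-1/14) - 7/6)*(1/370) = -6 + (-9/7 - 7/6)*(1/370) = -6 - 103/42*1/370 = -6 - 103/15540 = -93343/15540 ≈ -6.0066)
k(H) = -15540/93343 (k(H) = 1/(-93343/15540) = -15540/93343)
V(Q) = -320 + Q
k(392) + V(-97) = -15540/93343 + (-320 - 97) = -15540/93343 - 417 = -38939571/93343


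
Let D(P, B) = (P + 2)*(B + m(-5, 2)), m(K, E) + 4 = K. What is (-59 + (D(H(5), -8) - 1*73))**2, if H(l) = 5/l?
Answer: 33489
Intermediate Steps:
m(K, E) = -4 + K
D(P, B) = (-9 + B)*(2 + P) (D(P, B) = (P + 2)*(B + (-4 - 5)) = (2 + P)*(B - 9) = (2 + P)*(-9 + B) = (-9 + B)*(2 + P))
(-59 + (D(H(5), -8) - 1*73))**2 = (-59 + ((-18 - 45/5 + 2*(-8) - 40/5) - 1*73))**2 = (-59 + ((-18 - 45/5 - 16 - 40/5) - 73))**2 = (-59 + ((-18 - 9*1 - 16 - 8*1) - 73))**2 = (-59 + ((-18 - 9 - 16 - 8) - 73))**2 = (-59 + (-51 - 73))**2 = (-59 - 124)**2 = (-183)**2 = 33489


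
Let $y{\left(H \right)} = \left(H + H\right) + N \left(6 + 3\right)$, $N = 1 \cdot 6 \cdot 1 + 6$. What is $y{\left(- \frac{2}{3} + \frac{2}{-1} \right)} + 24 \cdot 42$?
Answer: $\frac{3332}{3} \approx 1110.7$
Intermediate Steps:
$N = 12$ ($N = 6 \cdot 1 + 6 = 6 + 6 = 12$)
$y{\left(H \right)} = 108 + 2 H$ ($y{\left(H \right)} = \left(H + H\right) + 12 \left(6 + 3\right) = 2 H + 12 \cdot 9 = 2 H + 108 = 108 + 2 H$)
$y{\left(- \frac{2}{3} + \frac{2}{-1} \right)} + 24 \cdot 42 = \left(108 + 2 \left(- \frac{2}{3} + \frac{2}{-1}\right)\right) + 24 \cdot 42 = \left(108 + 2 \left(\left(-2\right) \frac{1}{3} + 2 \left(-1\right)\right)\right) + 1008 = \left(108 + 2 \left(- \frac{2}{3} - 2\right)\right) + 1008 = \left(108 + 2 \left(- \frac{8}{3}\right)\right) + 1008 = \left(108 - \frac{16}{3}\right) + 1008 = \frac{308}{3} + 1008 = \frac{3332}{3}$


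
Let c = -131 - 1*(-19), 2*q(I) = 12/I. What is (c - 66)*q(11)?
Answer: -1068/11 ≈ -97.091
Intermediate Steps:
q(I) = 6/I (q(I) = (12/I)/2 = 6/I)
c = -112 (c = -131 + 19 = -112)
(c - 66)*q(11) = (-112 - 66)*(6/11) = -1068/11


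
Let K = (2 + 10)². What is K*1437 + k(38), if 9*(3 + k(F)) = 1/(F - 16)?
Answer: 40971151/198 ≈ 2.0693e+5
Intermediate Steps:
k(F) = -3 + 1/(9*(-16 + F)) (k(F) = -3 + 1/(9*(F - 16)) = -3 + 1/(9*(-16 + F)))
K = 144 (K = 12² = 144)
K*1437 + k(38) = 144*1437 + (433 - 27*38)/(9*(-16 + 38)) = 206928 + (⅑)*(433 - 1026)/22 = 206928 + (⅑)*(1/22)*(-593) = 206928 - 593/198 = 40971151/198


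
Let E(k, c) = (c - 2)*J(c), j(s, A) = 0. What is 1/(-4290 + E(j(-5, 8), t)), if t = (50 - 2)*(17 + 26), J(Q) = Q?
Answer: 1/4251678 ≈ 2.3520e-7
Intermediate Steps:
t = 2064 (t = 48*43 = 2064)
E(k, c) = c*(-2 + c) (E(k, c) = (c - 2)*c = (-2 + c)*c = c*(-2 + c))
1/(-4290 + E(j(-5, 8), t)) = 1/(-4290 + 2064*(-2 + 2064)) = 1/(-4290 + 2064*2062) = 1/(-4290 + 4255968) = 1/4251678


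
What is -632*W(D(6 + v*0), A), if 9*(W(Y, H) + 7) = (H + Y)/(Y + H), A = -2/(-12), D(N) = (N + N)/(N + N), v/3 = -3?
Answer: 39184/9 ≈ 4353.8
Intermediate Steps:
v = -9 (v = 3*(-3) = -9)
D(N) = 1 (D(N) = (2*N)/((2*N)) = (2*N)*(1/(2*N)) = 1)
A = 1/6 (A = -2*(-1/12) = 1/6 ≈ 0.16667)
W(Y, H) = -62/9 (W(Y, H) = -7 + ((H + Y)/(Y + H))/9 = -7 + ((H + Y)/(H + Y))/9 = -7 + (1/9)*1 = -7 + 1/9 = -62/9)
-632*W(D(6 + v*0), A) = -632*(-62/9) = 39184/9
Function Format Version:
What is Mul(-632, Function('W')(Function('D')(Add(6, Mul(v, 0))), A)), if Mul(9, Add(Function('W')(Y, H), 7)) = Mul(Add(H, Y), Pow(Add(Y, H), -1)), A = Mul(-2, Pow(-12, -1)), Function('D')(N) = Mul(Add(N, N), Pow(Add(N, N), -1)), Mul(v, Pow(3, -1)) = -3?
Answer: Rational(39184, 9) ≈ 4353.8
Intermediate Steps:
v = -9 (v = Mul(3, -3) = -9)
Function('D')(N) = 1 (Function('D')(N) = Mul(Mul(2, N), Pow(Mul(2, N), -1)) = Mul(Mul(2, N), Mul(Rational(1, 2), Pow(N, -1))) = 1)
A = Rational(1, 6) (A = Mul(-2, Rational(-1, 12)) = Rational(1, 6) ≈ 0.16667)
Function('W')(Y, H) = Rational(-62, 9) (Function('W')(Y, H) = Add(-7, Mul(Rational(1, 9), Mul(Add(H, Y), Pow(Add(Y, H), -1)))) = Add(-7, Mul(Rational(1, 9), Mul(Add(H, Y), Pow(Add(H, Y), -1)))) = Add(-7, Mul(Rational(1, 9), 1)) = Add(-7, Rational(1, 9)) = Rational(-62, 9))
Mul(-632, Function('W')(Function('D')(Add(6, Mul(v, 0))), A)) = Mul(-632, Rational(-62, 9)) = Rational(39184, 9)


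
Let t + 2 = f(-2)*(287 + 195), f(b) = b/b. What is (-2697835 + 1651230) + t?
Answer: -1046125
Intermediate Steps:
f(b) = 1
t = 480 (t = -2 + 1*(287 + 195) = -2 + 1*482 = -2 + 482 = 480)
(-2697835 + 1651230) + t = (-2697835 + 1651230) + 480 = -1046605 + 480 = -1046125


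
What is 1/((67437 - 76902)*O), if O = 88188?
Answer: -1/834699420 ≈ -1.1980e-9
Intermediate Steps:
1/((67437 - 76902)*O) = 1/((67437 - 76902)*88188) = (1/88188)/(-9465) = -1/9465*1/88188 = -1/834699420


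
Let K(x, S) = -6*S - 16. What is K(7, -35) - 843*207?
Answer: -174307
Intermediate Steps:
K(x, S) = -16 - 6*S
K(7, -35) - 843*207 = (-16 - 6*(-35)) - 843*207 = (-16 + 210) - 174501 = 194 - 174501 = -174307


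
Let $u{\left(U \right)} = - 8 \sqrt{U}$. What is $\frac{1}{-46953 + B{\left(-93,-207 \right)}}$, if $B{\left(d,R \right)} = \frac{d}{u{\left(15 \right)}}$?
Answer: $- \frac{5008320}{235155647999} - \frac{248 \sqrt{15}}{705466943997} \approx -2.1299 \cdot 10^{-5}$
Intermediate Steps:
$B{\left(d,R \right)} = - \frac{d \sqrt{15}}{120}$ ($B{\left(d,R \right)} = \frac{d}{\left(-8\right) \sqrt{15}} = d \left(- \frac{\sqrt{15}}{120}\right) = - \frac{d \sqrt{15}}{120}$)
$\frac{1}{-46953 + B{\left(-93,-207 \right)}} = \frac{1}{-46953 - - \frac{31 \sqrt{15}}{40}} = \frac{1}{-46953 + \frac{31 \sqrt{15}}{40}}$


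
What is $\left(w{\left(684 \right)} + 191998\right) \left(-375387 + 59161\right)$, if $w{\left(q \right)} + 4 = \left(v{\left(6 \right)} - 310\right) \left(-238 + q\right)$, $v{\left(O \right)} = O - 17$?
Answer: $-15440683128$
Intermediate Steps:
$v{\left(O \right)} = -17 + O$
$w{\left(q \right)} = 76394 - 321 q$ ($w{\left(q \right)} = -4 + \left(\left(-17 + 6\right) - 310\right) \left(-238 + q\right) = -4 + \left(-11 - 310\right) \left(-238 + q\right) = -4 - 321 \left(-238 + q\right) = -4 - \left(-76398 + 321 q\right) = 76394 - 321 q$)
$\left(w{\left(684 \right)} + 191998\right) \left(-375387 + 59161\right) = \left(\left(76394 - 219564\right) + 191998\right) \left(-375387 + 59161\right) = \left(\left(76394 - 219564\right) + 191998\right) \left(-316226\right) = \left(-143170 + 191998\right) \left(-316226\right) = 48828 \left(-316226\right) = -15440683128$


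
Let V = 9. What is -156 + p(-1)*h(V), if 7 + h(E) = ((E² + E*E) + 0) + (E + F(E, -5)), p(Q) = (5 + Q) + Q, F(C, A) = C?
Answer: 363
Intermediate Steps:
p(Q) = 5 + 2*Q
h(E) = -7 + 2*E + 2*E² (h(E) = -7 + (((E² + E*E) + 0) + (E + E)) = -7 + (((E² + E²) + 0) + 2*E) = -7 + ((2*E² + 0) + 2*E) = -7 + (2*E² + 2*E) = -7 + (2*E + 2*E²) = -7 + 2*E + 2*E²)
-156 + p(-1)*h(V) = -156 + (5 + 2*(-1))*(-7 + 2*9 + 2*9²) = -156 + (5 - 2)*(-7 + 18 + 2*81) = -156 + 3*(-7 + 18 + 162) = -156 + 3*173 = -156 + 519 = 363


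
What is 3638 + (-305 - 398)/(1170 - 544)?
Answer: 2276685/626 ≈ 3636.9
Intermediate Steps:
3638 + (-305 - 398)/(1170 - 544) = 3638 - 703/626 = 2276685/626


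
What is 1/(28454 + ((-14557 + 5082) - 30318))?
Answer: -1/11339 ≈ -8.8191e-5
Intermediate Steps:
1/(28454 + ((-14557 + 5082) - 30318)) = 1/(28454 + (-9475 - 30318)) = 1/(28454 - 39793) = 1/(-11339) = -1/11339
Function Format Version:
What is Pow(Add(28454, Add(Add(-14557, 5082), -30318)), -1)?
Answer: Rational(-1, 11339) ≈ -8.8191e-5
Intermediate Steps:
Pow(Add(28454, Add(Add(-14557, 5082), -30318)), -1) = Pow(Add(28454, Add(-9475, -30318)), -1) = Pow(Add(28454, -39793), -1) = Pow(-11339, -1) = Rational(-1, 11339)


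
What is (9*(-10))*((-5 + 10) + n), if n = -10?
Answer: 450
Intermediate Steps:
(9*(-10))*((-5 + 10) + n) = (9*(-10))*((-5 + 10) - 10) = -90*(5 - 10) = -90*(-5) = 450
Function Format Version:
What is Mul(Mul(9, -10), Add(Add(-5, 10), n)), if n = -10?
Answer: 450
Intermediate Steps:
Mul(Mul(9, -10), Add(Add(-5, 10), n)) = Mul(Mul(9, -10), Add(Add(-5, 10), -10)) = Mul(-90, Add(5, -10)) = Mul(-90, -5) = 450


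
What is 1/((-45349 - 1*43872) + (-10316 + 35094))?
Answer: -1/64443 ≈ -1.5518e-5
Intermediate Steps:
1/((-45349 - 1*43872) + (-10316 + 35094)) = 1/((-45349 - 43872) + 24778) = 1/(-89221 + 24778) = 1/(-64443) = -1/64443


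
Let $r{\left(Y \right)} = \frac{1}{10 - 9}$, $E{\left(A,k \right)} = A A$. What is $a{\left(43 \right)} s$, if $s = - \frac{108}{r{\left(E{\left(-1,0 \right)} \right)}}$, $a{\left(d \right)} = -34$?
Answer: $3672$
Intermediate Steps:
$E{\left(A,k \right)} = A^{2}$
$r{\left(Y \right)} = 1$ ($r{\left(Y \right)} = 1^{-1} = 1$)
$s = -108$ ($s = - \frac{108}{1} = \left(-108\right) 1 = -108$)
$a{\left(43 \right)} s = \left(-34\right) \left(-108\right) = 3672$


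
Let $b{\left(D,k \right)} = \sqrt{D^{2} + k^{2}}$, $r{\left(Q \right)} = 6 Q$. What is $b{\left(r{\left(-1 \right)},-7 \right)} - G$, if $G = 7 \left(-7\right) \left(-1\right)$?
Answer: $-49 + \sqrt{85} \approx -39.78$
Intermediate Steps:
$G = 49$ ($G = \left(-49\right) \left(-1\right) = 49$)
$b{\left(r{\left(-1 \right)},-7 \right)} - G = \sqrt{\left(6 \left(-1\right)\right)^{2} + \left(-7\right)^{2}} - 49 = \sqrt{\left(-6\right)^{2} + 49} - 49 = \sqrt{36 + 49} - 49 = \sqrt{85} - 49 = -49 + \sqrt{85}$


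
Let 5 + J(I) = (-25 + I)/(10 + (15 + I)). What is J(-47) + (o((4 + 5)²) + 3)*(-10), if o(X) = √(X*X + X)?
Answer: -349/11 - 90*√82 ≈ -846.71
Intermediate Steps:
J(I) = -5 + (-25 + I)/(25 + I) (J(I) = -5 + (-25 + I)/(10 + (15 + I)) = -5 + (-25 + I)/(25 + I))
o(X) = √(X + X²) (o(X) = √(X² + X) = √(X + X²))
J(-47) + (o((4 + 5)²) + 3)*(-10) = 2*(-75 - 2*(-47))/(25 - 47) + (√((4 + 5)²*(1 + (4 + 5)²)) + 3)*(-10) = 2*(-75 + 94)/(-22) + (√(9²*(1 + 9²)) + 3)*(-10) = 2*(-1/22)*19 + (√(81*(1 + 81)) + 3)*(-10) = -19/11 + (√(81*82) + 3)*(-10) = -19/11 + (√6642 + 3)*(-10) = -19/11 + (9*√82 + 3)*(-10) = -19/11 + (3 + 9*√82)*(-10) = -19/11 + (-30 - 90*√82) = -349/11 - 90*√82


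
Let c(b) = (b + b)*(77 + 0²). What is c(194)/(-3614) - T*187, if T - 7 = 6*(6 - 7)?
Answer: -352847/1807 ≈ -195.27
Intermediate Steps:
T = 1 (T = 7 + 6*(6 - 7) = 7 + 6*(-1) = 7 - 6 = 1)
c(b) = 154*b (c(b) = (2*b)*(77 + 0) = (2*b)*77 = 154*b)
c(194)/(-3614) - T*187 = (154*194)/(-3614) - 187 = 29876*(-1/3614) - 1*187 = -14938/1807 - 187 = -352847/1807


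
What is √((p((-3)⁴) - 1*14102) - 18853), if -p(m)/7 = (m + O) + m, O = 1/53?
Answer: 2*I*√23939093/53 ≈ 184.63*I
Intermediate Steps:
O = 1/53 ≈ 0.018868
p(m) = -7/53 - 14*m (p(m) = -7*((m + 1/53) + m) = -7*((1/53 + m) + m) = -7*(1/53 + 2*m) = -7/53 - 14*m)
√((p((-3)⁴) - 1*14102) - 18853) = √(((-7/53 - 14*(-3)⁴) - 1*14102) - 18853) = √(((-7/53 - 14*81) - 14102) - 18853) = √(((-7/53 - 1134) - 14102) - 18853) = √((-60109/53 - 14102) - 18853) = √(-807515/53 - 18853) = √(-1806724/53) = 2*I*√23939093/53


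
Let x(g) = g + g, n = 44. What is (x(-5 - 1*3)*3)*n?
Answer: -2112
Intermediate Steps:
x(g) = 2*g
(x(-5 - 1*3)*3)*n = ((2*(-5 - 1*3))*3)*44 = ((2*(-5 - 3))*3)*44 = ((2*(-8))*3)*44 = -16*3*44 = -48*44 = -2112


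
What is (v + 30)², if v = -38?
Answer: 64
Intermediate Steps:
(v + 30)² = (-38 + 30)² = (-8)² = 64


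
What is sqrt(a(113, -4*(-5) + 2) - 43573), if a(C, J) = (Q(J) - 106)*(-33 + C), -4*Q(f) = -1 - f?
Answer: I*sqrt(51593) ≈ 227.14*I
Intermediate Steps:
Q(f) = 1/4 + f/4 (Q(f) = -(-1 - f)/4 = 1/4 + f/4)
a(C, J) = (-33 + C)*(-423/4 + J/4) (a(C, J) = ((1/4 + J/4) - 106)*(-33 + C) = (-423/4 + J/4)*(-33 + C) = (-33 + C)*(-423/4 + J/4))
sqrt(a(113, -4*(-5) + 2) - 43573) = sqrt((13959/4 - 423/4*113 - 33*(-4*(-5) + 2)/4 + (1/4)*113*(-4*(-5) + 2)) - 43573) = sqrt((13959/4 - 47799/4 - 33*(20 + 2)/4 + (1/4)*113*(20 + 2)) - 43573) = sqrt((13959/4 - 47799/4 - 33/4*22 + (1/4)*113*22) - 43573) = sqrt((13959/4 - 47799/4 - 363/2 + 1243/2) - 43573) = sqrt(-8020 - 43573) = sqrt(-51593) = I*sqrt(51593)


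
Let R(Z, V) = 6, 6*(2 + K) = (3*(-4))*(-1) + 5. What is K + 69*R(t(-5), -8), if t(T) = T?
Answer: 2489/6 ≈ 414.83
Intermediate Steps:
K = 5/6 (K = -2 + ((3*(-4))*(-1) + 5)/6 = -2 + (-12*(-1) + 5)/6 = -2 + (12 + 5)/6 = -2 + (1/6)*17 = -2 + 17/6 = 5/6 ≈ 0.83333)
K + 69*R(t(-5), -8) = 5/6 + 69*6 = 5/6 + 414 = 2489/6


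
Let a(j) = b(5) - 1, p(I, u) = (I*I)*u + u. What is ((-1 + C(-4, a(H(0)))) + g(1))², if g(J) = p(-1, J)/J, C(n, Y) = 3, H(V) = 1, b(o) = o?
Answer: 16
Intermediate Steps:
p(I, u) = u + u*I² (p(I, u) = I²*u + u = u*I² + u = u + u*I²)
a(j) = 4 (a(j) = 5 - 1 = 4)
g(J) = 2 (g(J) = (J*(1 + (-1)²))/J = (J*(1 + 1))/J = (J*2)/J = (2*J)/J = 2)
((-1 + C(-4, a(H(0)))) + g(1))² = ((-1 + 3) + 2)² = (2 + 2)² = 4² = 16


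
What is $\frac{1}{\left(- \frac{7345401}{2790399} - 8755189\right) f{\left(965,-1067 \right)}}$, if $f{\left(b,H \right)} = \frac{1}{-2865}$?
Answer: $\frac{888277015}{2714497552868} \approx 0.00032723$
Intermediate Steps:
$f{\left(b,H \right)} = - \frac{1}{2865}$
$\frac{1}{\left(- \frac{7345401}{2790399} - 8755189\right) f{\left(965,-1067 \right)}} = \frac{1}{\left(- \frac{7345401}{2790399} - 8755189\right) \left(- \frac{1}{2865}\right)} = \frac{1}{\left(-7345401\right) \frac{1}{2790399} - 8755189} \left(-2865\right) = \frac{1}{- \frac{2448467}{930133} - 8755189} \left(-2865\right) = \frac{1}{- \frac{8143492658604}{930133}} \left(-2865\right) = \left(- \frac{930133}{8143492658604}\right) \left(-2865\right) = \frac{888277015}{2714497552868}$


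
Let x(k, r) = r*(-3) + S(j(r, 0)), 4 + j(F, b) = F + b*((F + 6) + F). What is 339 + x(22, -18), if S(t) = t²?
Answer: 877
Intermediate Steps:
j(F, b) = -4 + F + b*(6 + 2*F) (j(F, b) = -4 + (F + b*((F + 6) + F)) = -4 + (F + b*((6 + F) + F)) = -4 + (F + b*(6 + 2*F)) = -4 + F + b*(6 + 2*F))
x(k, r) = (-4 + r)² - 3*r (x(k, r) = r*(-3) + (-4 + r + 6*0 + 2*r*0)² = -3*r + (-4 + r + 0 + 0)² = -3*r + (-4 + r)² = (-4 + r)² - 3*r)
339 + x(22, -18) = 339 + ((-4 - 18)² - 3*(-18)) = 339 + ((-22)² + 54) = 339 + (484 + 54) = 339 + 538 = 877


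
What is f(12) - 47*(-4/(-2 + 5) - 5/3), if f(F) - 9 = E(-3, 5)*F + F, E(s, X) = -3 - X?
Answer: 66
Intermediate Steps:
f(F) = 9 - 7*F (f(F) = 9 + ((-3 - 1*5)*F + F) = 9 + ((-3 - 5)*F + F) = 9 + (-8*F + F) = 9 - 7*F)
f(12) - 47*(-4/(-2 + 5) - 5/3) = (9 - 7*12) - 47*(-4/(-2 + 5) - 5/3) = (9 - 84) - 47*(-4/3 - 5*⅓) = -75 - 47*(-4*⅓ - 5/3) = -75 - 47*(-4/3 - 5/3) = -75 - 47*(-3) = -75 + 141 = 66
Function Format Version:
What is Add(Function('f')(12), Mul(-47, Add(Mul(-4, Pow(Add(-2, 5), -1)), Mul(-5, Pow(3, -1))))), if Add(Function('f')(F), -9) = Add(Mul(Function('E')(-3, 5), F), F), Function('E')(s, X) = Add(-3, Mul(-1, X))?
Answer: 66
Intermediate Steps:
Function('f')(F) = Add(9, Mul(-7, F)) (Function('f')(F) = Add(9, Add(Mul(Add(-3, Mul(-1, 5)), F), F)) = Add(9, Add(Mul(Add(-3, -5), F), F)) = Add(9, Add(Mul(-8, F), F)) = Add(9, Mul(-7, F)))
Add(Function('f')(12), Mul(-47, Add(Mul(-4, Pow(Add(-2, 5), -1)), Mul(-5, Pow(3, -1))))) = Add(Add(9, Mul(-7, 12)), Mul(-47, Add(Mul(-4, Pow(Add(-2, 5), -1)), Mul(-5, Pow(3, -1))))) = Add(Add(9, -84), Mul(-47, Add(Mul(-4, Pow(3, -1)), Mul(-5, Rational(1, 3))))) = Add(-75, Mul(-47, Add(Mul(-4, Rational(1, 3)), Rational(-5, 3)))) = Add(-75, Mul(-47, Add(Rational(-4, 3), Rational(-5, 3)))) = Add(-75, Mul(-47, -3)) = Add(-75, 141) = 66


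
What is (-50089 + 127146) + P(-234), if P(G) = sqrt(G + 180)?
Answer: 77057 + 3*I*sqrt(6) ≈ 77057.0 + 7.3485*I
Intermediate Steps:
P(G) = sqrt(180 + G)
(-50089 + 127146) + P(-234) = (-50089 + 127146) + sqrt(180 - 234) = 77057 + sqrt(-54) = 77057 + 3*I*sqrt(6)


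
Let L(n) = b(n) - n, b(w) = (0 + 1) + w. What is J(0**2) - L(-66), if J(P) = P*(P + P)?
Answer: -1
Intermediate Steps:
b(w) = 1 + w
J(P) = 2*P**2 (J(P) = P*(2*P) = 2*P**2)
L(n) = 1 (L(n) = (1 + n) - n = 1)
J(0**2) - L(-66) = 2*(0**2)**2 - 1*1 = 2*0**2 - 1 = 2*0 - 1 = 0 - 1 = -1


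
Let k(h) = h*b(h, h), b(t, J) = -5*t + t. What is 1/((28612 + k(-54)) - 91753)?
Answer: -1/74805 ≈ -1.3368e-5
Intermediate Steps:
b(t, J) = -4*t
k(h) = -4*h² (k(h) = h*(-4*h) = -4*h²)
1/((28612 + k(-54)) - 91753) = 1/((28612 - 4*(-54)²) - 91753) = 1/((28612 - 4*2916) - 91753) = 1/((28612 - 11664) - 91753) = 1/(16948 - 91753) = 1/(-74805) = -1/74805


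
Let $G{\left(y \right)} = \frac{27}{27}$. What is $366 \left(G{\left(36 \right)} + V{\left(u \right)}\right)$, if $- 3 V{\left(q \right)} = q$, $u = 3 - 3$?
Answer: $366$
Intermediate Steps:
$u = 0$ ($u = 3 - 3 = 0$)
$G{\left(y \right)} = 1$ ($G{\left(y \right)} = 27 \cdot \frac{1}{27} = 1$)
$V{\left(q \right)} = - \frac{q}{3}$
$366 \left(G{\left(36 \right)} + V{\left(u \right)}\right) = 366 \left(1 - 0\right) = 366 \left(1 + 0\right) = 366 \cdot 1 = 366$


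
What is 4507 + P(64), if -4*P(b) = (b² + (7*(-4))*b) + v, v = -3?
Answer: 15727/4 ≈ 3931.8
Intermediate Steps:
P(b) = ¾ + 7*b - b²/4 (P(b) = -((b² + (7*(-4))*b) - 3)/4 = -((b² - 28*b) - 3)/4 = -(-3 + b² - 28*b)/4 = ¾ + 7*b - b²/4)
4507 + P(64) = 4507 + (¾ + 7*64 - ¼*64²) = 4507 + (¾ + 448 - ¼*4096) = 4507 + (¾ + 448 - 1024) = 4507 - 2301/4 = 15727/4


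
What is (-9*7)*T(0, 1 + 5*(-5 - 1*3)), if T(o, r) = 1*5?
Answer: -315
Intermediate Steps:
T(o, r) = 5
(-9*7)*T(0, 1 + 5*(-5 - 1*3)) = -9*7*5 = -63*5 = -315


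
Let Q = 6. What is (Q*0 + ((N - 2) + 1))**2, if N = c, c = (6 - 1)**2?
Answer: 576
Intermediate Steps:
c = 25 (c = 5**2 = 25)
N = 25
(Q*0 + ((N - 2) + 1))**2 = (6*0 + ((25 - 2) + 1))**2 = (0 + (23 + 1))**2 = (0 + 24)**2 = 24**2 = 576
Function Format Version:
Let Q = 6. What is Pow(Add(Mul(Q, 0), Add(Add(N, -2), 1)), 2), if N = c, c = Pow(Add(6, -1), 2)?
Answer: 576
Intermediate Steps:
c = 25 (c = Pow(5, 2) = 25)
N = 25
Pow(Add(Mul(Q, 0), Add(Add(N, -2), 1)), 2) = Pow(Add(Mul(6, 0), Add(Add(25, -2), 1)), 2) = Pow(Add(0, Add(23, 1)), 2) = Pow(Add(0, 24), 2) = Pow(24, 2) = 576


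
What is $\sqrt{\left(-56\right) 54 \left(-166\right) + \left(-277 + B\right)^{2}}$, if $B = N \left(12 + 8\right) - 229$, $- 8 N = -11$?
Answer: $\frac{3 \sqrt{324865}}{2} \approx 854.95$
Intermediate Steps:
$N = \frac{11}{8}$ ($N = \left(- \frac{1}{8}\right) \left(-11\right) = \frac{11}{8} \approx 1.375$)
$B = - \frac{403}{2}$ ($B = \frac{11 \left(12 + 8\right)}{8} - 229 = \frac{11}{8} \cdot 20 - 229 = \frac{55}{2} - 229 = - \frac{403}{2} \approx -201.5$)
$\sqrt{\left(-56\right) 54 \left(-166\right) + \left(-277 + B\right)^{2}} = \sqrt{\left(-56\right) 54 \left(-166\right) + \left(-277 - \frac{403}{2}\right)^{2}} = \sqrt{\left(-3024\right) \left(-166\right) + \left(- \frac{957}{2}\right)^{2}} = \sqrt{501984 + \frac{915849}{4}} = \sqrt{\frac{2923785}{4}} = \frac{3 \sqrt{324865}}{2}$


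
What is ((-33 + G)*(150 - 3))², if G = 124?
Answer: 178944129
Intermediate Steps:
((-33 + G)*(150 - 3))² = ((-33 + 124)*(150 - 3))² = (91*147)² = 13377² = 178944129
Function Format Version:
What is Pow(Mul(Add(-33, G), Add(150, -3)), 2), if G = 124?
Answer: 178944129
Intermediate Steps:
Pow(Mul(Add(-33, G), Add(150, -3)), 2) = Pow(Mul(Add(-33, 124), Add(150, -3)), 2) = Pow(Mul(91, 147), 2) = Pow(13377, 2) = 178944129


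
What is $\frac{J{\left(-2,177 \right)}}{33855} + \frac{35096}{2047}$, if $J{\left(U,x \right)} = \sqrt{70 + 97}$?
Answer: $\frac{35096}{2047} + \frac{\sqrt{167}}{33855} \approx 17.145$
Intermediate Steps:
$J{\left(U,x \right)} = \sqrt{167}$
$\frac{J{\left(-2,177 \right)}}{33855} + \frac{35096}{2047} = \frac{\sqrt{167}}{33855} + \frac{35096}{2047} = \frac{35096}{2047} + \frac{\sqrt{167}}{33855}$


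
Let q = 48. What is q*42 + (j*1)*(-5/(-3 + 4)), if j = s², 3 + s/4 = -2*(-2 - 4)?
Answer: -4464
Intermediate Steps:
s = 36 (s = -12 + 4*(-2*(-2 - 4)) = -12 + 4*(-2*(-6)) = -12 + 4*12 = -12 + 48 = 36)
j = 1296 (j = 36² = 1296)
q*42 + (j*1)*(-5/(-3 + 4)) = 48*42 + (1296*1)*(-5/(-3 + 4)) = 2016 + 1296*(-5/1) = 2016 + 1296*(-5*1) = 2016 + 1296*(-5) = 2016 - 6480 = -4464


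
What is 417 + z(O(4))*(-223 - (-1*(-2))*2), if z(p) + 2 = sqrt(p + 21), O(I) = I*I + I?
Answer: 871 - 227*sqrt(41) ≈ -582.51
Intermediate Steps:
O(I) = I + I**2 (O(I) = I**2 + I = I + I**2)
z(p) = -2 + sqrt(21 + p) (z(p) = -2 + sqrt(p + 21) = -2 + sqrt(21 + p))
417 + z(O(4))*(-223 - (-1*(-2))*2) = 417 + (-2 + sqrt(21 + 4*(1 + 4)))*(-223 - (-1*(-2))*2) = 417 + (-2 + sqrt(21 + 4*5))*(-223 - 2*2) = 417 + (-2 + sqrt(21 + 20))*(-223 - 1*4) = 417 + (-2 + sqrt(41))*(-223 - 4) = 417 + (-2 + sqrt(41))*(-227) = 417 + (454 - 227*sqrt(41)) = 871 - 227*sqrt(41)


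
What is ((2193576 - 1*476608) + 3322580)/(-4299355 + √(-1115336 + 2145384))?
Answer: -21666805891540/18484452385977 - 20158192*√64378/18484452385977 ≈ -1.1724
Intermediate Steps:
((2193576 - 1*476608) + 3322580)/(-4299355 + √(-1115336 + 2145384)) = ((2193576 - 476608) + 3322580)/(-4299355 + √1030048) = (1716968 + 3322580)/(-4299355 + 4*√64378) = 5039548/(-4299355 + 4*√64378)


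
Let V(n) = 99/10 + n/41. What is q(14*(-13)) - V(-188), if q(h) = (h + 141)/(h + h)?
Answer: -388173/74620 ≈ -5.2020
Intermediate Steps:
V(n) = 99/10 + n/41 (V(n) = 99*(1/10) + n*(1/41) = 99/10 + n/41)
q(h) = (141 + h)/(2*h) (q(h) = (141 + h)/((2*h)) = (141 + h)*(1/(2*h)) = (141 + h)/(2*h))
q(14*(-13)) - V(-188) = (141 + 14*(-13))/(2*((14*(-13)))) - (99/10 + (1/41)*(-188)) = (1/2)*(141 - 182)/(-182) - (99/10 - 188/41) = (1/2)*(-1/182)*(-41) - 1*2179/410 = 41/364 - 2179/410 = -388173/74620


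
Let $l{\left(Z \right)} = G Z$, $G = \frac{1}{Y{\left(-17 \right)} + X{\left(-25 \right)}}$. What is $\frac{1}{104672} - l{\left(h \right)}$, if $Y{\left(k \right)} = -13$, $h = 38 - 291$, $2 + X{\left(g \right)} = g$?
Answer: $- \frac{3310247}{523360} \approx -6.325$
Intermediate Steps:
$X{\left(g \right)} = -2 + g$
$h = -253$
$G = - \frac{1}{40}$ ($G = \frac{1}{-13 - 27} = \frac{1}{-40} = - \frac{1}{40} \approx -0.025$)
$l{\left(Z \right)} = - \frac{Z}{40}$
$\frac{1}{104672} - l{\left(h \right)} = \frac{1}{104672} - \left(- \frac{1}{40}\right) \left(-253\right) = \frac{1}{104672} - \frac{253}{40} = - \frac{3310247}{523360}$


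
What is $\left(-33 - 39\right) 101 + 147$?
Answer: $-7125$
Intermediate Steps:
$\left(-33 - 39\right) 101 + 147 = \left(-72\right) 101 + 147 = -7272 + 147 = -7125$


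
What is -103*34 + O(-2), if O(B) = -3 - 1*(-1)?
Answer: -3504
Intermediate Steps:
O(B) = -2 (O(B) = -3 + 1 = -2)
-103*34 + O(-2) = -103*34 - 2 = -3502 - 2 = -3504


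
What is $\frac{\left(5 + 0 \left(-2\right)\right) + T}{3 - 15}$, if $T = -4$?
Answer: $- \frac{1}{12} \approx -0.083333$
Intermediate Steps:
$\frac{\left(5 + 0 \left(-2\right)\right) + T}{3 - 15} = \frac{\left(5 + 0 \left(-2\right)\right) - 4}{3 - 15} = \frac{\left(5 + 0\right) - 4}{-12} = - \frac{5 - 4}{12} = \left(- \frac{1}{12}\right) 1 = - \frac{1}{12}$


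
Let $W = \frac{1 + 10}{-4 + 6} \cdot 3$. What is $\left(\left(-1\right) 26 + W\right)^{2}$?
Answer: $\frac{361}{4} \approx 90.25$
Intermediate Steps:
$W = \frac{33}{2}$ ($W = \frac{11}{2} \cdot 3 = \frac{33}{2} \approx 16.5$)
$\left(\left(-1\right) 26 + W\right)^{2} = \left(\left(-1\right) 26 + \frac{33}{2}\right)^{2} = \left(-26 + \frac{33}{2}\right)^{2} = \left(- \frac{19}{2}\right)^{2} = \frac{361}{4}$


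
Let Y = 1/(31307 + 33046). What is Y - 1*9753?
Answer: -627634808/64353 ≈ -9753.0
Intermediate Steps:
Y = 1/64353 ≈ 1.5539e-5
Y - 1*9753 = 1/64353 - 1*9753 = 1/64353 - 9753 = -627634808/64353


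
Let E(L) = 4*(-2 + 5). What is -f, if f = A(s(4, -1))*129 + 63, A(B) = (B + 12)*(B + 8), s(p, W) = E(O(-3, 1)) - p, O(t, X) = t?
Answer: -41343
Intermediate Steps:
E(L) = 12 (E(L) = 4*3 = 12)
s(p, W) = 12 - p
A(B) = (8 + B)*(12 + B) (A(B) = (12 + B)*(8 + B) = (8 + B)*(12 + B))
f = 41343 (f = (96 + (12 - 1*4)² + 20*(12 - 1*4))*129 + 63 = (96 + (12 - 4)² + 20*(12 - 4))*129 + 63 = (96 + 8² + 20*8)*129 + 63 = (96 + 64 + 160)*129 + 63 = 320*129 + 63 = 41280 + 63 = 41343)
-f = -1*41343 = -41343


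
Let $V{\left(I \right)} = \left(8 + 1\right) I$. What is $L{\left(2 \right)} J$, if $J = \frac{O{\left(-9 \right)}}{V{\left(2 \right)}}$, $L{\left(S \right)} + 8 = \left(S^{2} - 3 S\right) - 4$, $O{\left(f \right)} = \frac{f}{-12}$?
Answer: $- \frac{7}{12} \approx -0.58333$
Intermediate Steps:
$O{\left(f \right)} = - \frac{f}{12}$ ($O{\left(f \right)} = f \left(- \frac{1}{12}\right) = - \frac{f}{12}$)
$L{\left(S \right)} = -12 + S^{2} - 3 S$ ($L{\left(S \right)} = -8 - \left(4 - S^{2} + 3 S\right) = -12 + S^{2} - 3 S$)
$V{\left(I \right)} = 9 I$
$J = \frac{1}{24}$ ($J = \frac{\left(- \frac{1}{12}\right) \left(-9\right)}{9 \cdot 2} = \frac{3}{4 \cdot 18} = \frac{3}{4} \cdot \frac{1}{18} = \frac{1}{24} \approx 0.041667$)
$L{\left(2 \right)} J = \left(-12 + 2^{2} - 6\right) \frac{1}{24} = \left(-12 + 4 - 6\right) \frac{1}{24} = \left(-14\right) \frac{1}{24} = - \frac{7}{12}$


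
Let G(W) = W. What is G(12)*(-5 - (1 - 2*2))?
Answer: -24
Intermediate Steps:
G(12)*(-5 - (1 - 2*2)) = 12*(-5 - (1 - 2*2)) = 12*(-5 - (1 - 4)) = 12*(-5 - 1*(-3)) = 12*(-5 + 3) = 12*(-2) = -24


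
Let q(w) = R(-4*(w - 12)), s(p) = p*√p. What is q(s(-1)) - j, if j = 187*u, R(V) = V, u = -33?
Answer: 6219 + 4*I ≈ 6219.0 + 4.0*I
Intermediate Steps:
s(p) = p^(3/2)
q(w) = 48 - 4*w (q(w) = -4*(w - 12) = -4*(-12 + w) = 48 - 4*w)
j = -6171 (j = 187*(-33) = -6171)
q(s(-1)) - j = (48 - (-4)*I) - 1*(-6171) = (48 - (-4)*I) + 6171 = (48 + 4*I) + 6171 = 6219 + 4*I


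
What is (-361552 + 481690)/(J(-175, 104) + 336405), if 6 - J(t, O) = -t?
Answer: 60069/168118 ≈ 0.35730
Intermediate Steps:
J(t, O) = 6 + t (J(t, O) = 6 - (-1)*t = 6 + t)
(-361552 + 481690)/(J(-175, 104) + 336405) = (-361552 + 481690)/((6 - 175) + 336405) = 120138/(-169 + 336405) = 120138/336236 = 120138*(1/336236) = 60069/168118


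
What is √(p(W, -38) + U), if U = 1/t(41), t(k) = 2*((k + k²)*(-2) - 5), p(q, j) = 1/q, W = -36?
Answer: I*√11957683/20694 ≈ 0.1671*I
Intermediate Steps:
t(k) = -10 - 4*k - 4*k² (t(k) = 2*((-2*k - 2*k²) - 5) = 2*(-5 - 2*k - 2*k²) = -10 - 4*k - 4*k²)
U = -1/6898 (U = 1/(-10 - 4*41 - 4*41²) = 1/(-10 - 164 - 4*1681) = 1/(-10 - 164 - 6724) = 1/(-6898) = -1/6898 ≈ -0.00014497)
√(p(W, -38) + U) = √(1/(-36) - 1/6898) = √(-1/36 - 1/6898) = √(-3467/124164) = I*√11957683/20694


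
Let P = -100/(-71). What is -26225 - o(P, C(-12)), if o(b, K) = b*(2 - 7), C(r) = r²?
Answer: -1861475/71 ≈ -26218.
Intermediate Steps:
P = 100/71 (P = -100*(-1/71) = 100/71 ≈ 1.4085)
o(b, K) = -5*b (o(b, K) = b*(-5) = -5*b)
-26225 - o(P, C(-12)) = -26225 - (-5)*100/71 = -26225 - 1*(-500/71) = -26225 + 500/71 = -1861475/71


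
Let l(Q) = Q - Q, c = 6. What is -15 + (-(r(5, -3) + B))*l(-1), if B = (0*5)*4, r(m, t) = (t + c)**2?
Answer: -15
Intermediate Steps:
r(m, t) = (6 + t)**2 (r(m, t) = (t + 6)**2 = (6 + t)**2)
B = 0 (B = 0*4 = 0)
l(Q) = 0
-15 + (-(r(5, -3) + B))*l(-1) = -15 - ((6 - 3)**2 + 0)*0 = -15 - (3**2 + 0)*0 = -15 - (9 + 0)*0 = -15 - 1*9*0 = -15 - 9*0 = -15 + 0 = -15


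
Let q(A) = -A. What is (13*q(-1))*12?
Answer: 156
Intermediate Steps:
(13*q(-1))*12 = (13*(-1*(-1)))*12 = (13*1)*12 = 13*12 = 156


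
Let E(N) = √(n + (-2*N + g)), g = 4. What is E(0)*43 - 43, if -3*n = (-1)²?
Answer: -43 + 43*√33/3 ≈ 39.339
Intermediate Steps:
n = -⅓ (n = -⅓*(-1)² = -⅓*1 = -⅓ ≈ -0.33333)
E(N) = √(11/3 - 2*N) (E(N) = √(-⅓ + (-2*N + 4)) = √(-⅓ + (4 - 2*N)) = √(11/3 - 2*N))
E(0)*43 - 43 = (√(33 - 18*0)/3)*43 - 43 = (√(33 + 0)/3)*43 - 43 = (√33/3)*43 - 43 = 43*√33/3 - 43 = -43 + 43*√33/3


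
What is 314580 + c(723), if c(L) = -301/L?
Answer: 227441039/723 ≈ 3.1458e+5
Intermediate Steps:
314580 + c(723) = 314580 - 301/723 = 227441039/723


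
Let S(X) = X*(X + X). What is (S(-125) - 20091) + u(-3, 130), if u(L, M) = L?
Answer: 11156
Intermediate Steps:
S(X) = 2*X² (S(X) = X*(2*X) = 2*X²)
(S(-125) - 20091) + u(-3, 130) = (2*(-125)² - 20091) - 3 = (2*15625 - 20091) - 3 = (31250 - 20091) - 3 = 11159 - 3 = 11156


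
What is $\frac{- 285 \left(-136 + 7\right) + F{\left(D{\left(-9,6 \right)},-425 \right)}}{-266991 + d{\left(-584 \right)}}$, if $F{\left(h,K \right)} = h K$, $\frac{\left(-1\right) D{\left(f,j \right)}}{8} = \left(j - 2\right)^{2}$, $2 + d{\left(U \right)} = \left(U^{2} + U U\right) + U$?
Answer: $\frac{18233}{82907} \approx 0.21992$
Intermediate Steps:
$d{\left(U \right)} = -2 + U + 2 U^{2}$ ($d{\left(U \right)} = -2 + \left(\left(U^{2} + U U\right) + U\right) = -2 + \left(\left(U^{2} + U^{2}\right) + U\right) = -2 + \left(2 U^{2} + U\right) = -2 + \left(U + 2 U^{2}\right) = -2 + U + 2 U^{2}$)
$D{\left(f,j \right)} = - 8 \left(-2 + j\right)^{2}$ ($D{\left(f,j \right)} = - 8 \left(j - 2\right)^{2} = - 8 \left(-2 + j\right)^{2}$)
$F{\left(h,K \right)} = K h$
$\frac{- 285 \left(-136 + 7\right) + F{\left(D{\left(-9,6 \right)},-425 \right)}}{-266991 + d{\left(-584 \right)}} = \frac{- 285 \left(-136 + 7\right) - 425 \left(- 8 \left(-2 + 6\right)^{2}\right)}{-266991 - \left(586 - 682112\right)} = \frac{\left(-285\right) \left(-129\right) - 425 \left(- 8 \cdot 4^{2}\right)}{-266991 - -681526} = \frac{36765 - 425 \left(\left(-8\right) 16\right)}{-266991 - -681526} = \frac{36765 - -54400}{-266991 + 681526} = \frac{36765 + 54400}{414535} = 91165 \cdot \frac{1}{414535} = \frac{18233}{82907}$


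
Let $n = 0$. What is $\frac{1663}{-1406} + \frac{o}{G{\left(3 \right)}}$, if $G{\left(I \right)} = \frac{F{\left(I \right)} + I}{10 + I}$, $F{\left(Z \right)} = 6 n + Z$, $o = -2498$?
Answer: $- \frac{22834211}{4218} \approx -5413.5$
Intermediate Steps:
$F{\left(Z \right)} = Z$ ($F{\left(Z \right)} = 6 \cdot 0 + Z = 0 + Z = Z$)
$G{\left(I \right)} = \frac{2 I}{10 + I}$ ($G{\left(I \right)} = \frac{I + I}{10 + I} = \frac{2 I}{10 + I}$)
$\frac{1663}{-1406} + \frac{o}{G{\left(3 \right)}} = \frac{1663}{-1406} - \frac{2498}{2 \cdot 3 \frac{1}{10 + 3}} = 1663 \left(- \frac{1}{1406}\right) - \frac{2498}{2 \cdot 3 \cdot \frac{1}{13}} = - \frac{1663}{1406} - \frac{2498}{2 \cdot 3 \cdot \frac{1}{13}} = - \frac{1663}{1406} - \frac{2498}{\frac{6}{13}} = - \frac{1663}{1406} - \frac{16237}{3} = - \frac{22834211}{4218}$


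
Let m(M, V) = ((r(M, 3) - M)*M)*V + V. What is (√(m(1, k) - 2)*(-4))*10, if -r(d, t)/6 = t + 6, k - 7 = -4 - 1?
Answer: -40*I*√110 ≈ -419.52*I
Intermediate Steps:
k = 2 (k = 7 + (-4 - 1) = 7 - 5 = 2)
r(d, t) = -36 - 6*t (r(d, t) = -6*(t + 6) = -6*(6 + t) = -36 - 6*t)
m(M, V) = V + M*V*(-54 - M) (m(M, V) = (((-36 - 6*3) - M)*M)*V + V = (((-36 - 18) - M)*M)*V + V = ((-54 - M)*M)*V + V = (M*(-54 - M))*V + V = M*V*(-54 - M) + V = V + M*V*(-54 - M))
(√(m(1, k) - 2)*(-4))*10 = (√(2*(1 - 1*1² - 54*1) - 2)*(-4))*10 = (√(2*(1 - 1*1 - 54) - 2)*(-4))*10 = (√(2*(1 - 1 - 54) - 2)*(-4))*10 = (√(2*(-54) - 2)*(-4))*10 = (√(-108 - 2)*(-4))*10 = (√(-110)*(-4))*10 = ((I*√110)*(-4))*10 = -4*I*√110*10 = -40*I*√110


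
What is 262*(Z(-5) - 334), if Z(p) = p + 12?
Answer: -85674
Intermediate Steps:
Z(p) = 12 + p
262*(Z(-5) - 334) = 262*((12 - 5) - 334) = 262*(7 - 334) = 262*(-327) = -85674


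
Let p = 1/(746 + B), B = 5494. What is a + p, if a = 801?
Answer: 4998241/6240 ≈ 801.00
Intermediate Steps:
p = 1/6240 (p = 1/(746 + 5494) = 1/6240 ≈ 0.00016026)
a + p = 801 + 1/6240 = 4998241/6240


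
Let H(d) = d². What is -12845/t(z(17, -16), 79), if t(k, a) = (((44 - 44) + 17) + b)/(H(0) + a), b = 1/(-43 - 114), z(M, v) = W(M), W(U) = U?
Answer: -159316535/2668 ≈ -59714.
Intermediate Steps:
z(M, v) = M
b = -1/157 (b = 1/(-157) = -1/157 ≈ -0.0063694)
t(k, a) = 2668/(157*a) (t(k, a) = (((44 - 44) + 17) - 1/157)/(0² + a) = ((0 + 17) - 1/157)/(0 + a) = (17 - 1/157)/a = 2668/(157*a))
-12845/t(z(17, -16), 79) = -12845/((2668/157)/79) = -12845/((2668/157)*(1/79)) = -12845/2668/12403 = -12845*12403/2668 = -159316535/2668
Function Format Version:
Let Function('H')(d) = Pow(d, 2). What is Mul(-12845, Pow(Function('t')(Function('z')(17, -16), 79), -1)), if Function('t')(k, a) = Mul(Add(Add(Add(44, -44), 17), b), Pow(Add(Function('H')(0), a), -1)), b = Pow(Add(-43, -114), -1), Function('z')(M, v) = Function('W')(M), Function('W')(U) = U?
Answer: Rational(-159316535, 2668) ≈ -59714.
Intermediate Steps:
Function('z')(M, v) = M
b = Rational(-1, 157) (b = Pow(-157, -1) = Rational(-1, 157) ≈ -0.0063694)
Function('t')(k, a) = Mul(Rational(2668, 157), Pow(a, -1)) (Function('t')(k, a) = Mul(Add(Add(Add(44, -44), 17), Rational(-1, 157)), Pow(Add(Pow(0, 2), a), -1)) = Mul(Add(Add(0, 17), Rational(-1, 157)), Pow(Add(0, a), -1)) = Mul(Add(17, Rational(-1, 157)), Pow(a, -1)) = Mul(Rational(2668, 157), Pow(a, -1)))
Mul(-12845, Pow(Function('t')(Function('z')(17, -16), 79), -1)) = Mul(-12845, Pow(Mul(Rational(2668, 157), Pow(79, -1)), -1)) = Mul(-12845, Pow(Mul(Rational(2668, 157), Rational(1, 79)), -1)) = Mul(-12845, Pow(Rational(2668, 12403), -1)) = Mul(-12845, Rational(12403, 2668)) = Rational(-159316535, 2668)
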